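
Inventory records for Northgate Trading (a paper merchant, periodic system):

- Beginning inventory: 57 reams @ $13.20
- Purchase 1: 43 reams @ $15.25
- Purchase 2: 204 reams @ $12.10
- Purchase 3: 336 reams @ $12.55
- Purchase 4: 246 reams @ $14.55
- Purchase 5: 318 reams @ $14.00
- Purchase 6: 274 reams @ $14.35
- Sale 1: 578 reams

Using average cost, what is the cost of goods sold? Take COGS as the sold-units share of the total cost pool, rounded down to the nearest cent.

Sale 1, sell 578: 578/1478 × $20,056.55 → $7,843.49
Ending inventory (cost pool remaining) = $12,213.06

COGS = $7,843.49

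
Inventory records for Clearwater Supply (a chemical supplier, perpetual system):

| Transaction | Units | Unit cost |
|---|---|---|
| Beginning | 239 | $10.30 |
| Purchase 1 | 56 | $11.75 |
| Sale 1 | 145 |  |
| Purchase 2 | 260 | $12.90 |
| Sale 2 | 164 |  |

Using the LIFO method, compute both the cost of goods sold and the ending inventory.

COGS = $3,690.30; ending inventory = $2,783.40

Sale 1 (145) [LIFO — newest first]: 56 @ $11.75 + 89 @ $10.30 = $1,574.70
Sale 2 (164) [LIFO — newest first]: 164 @ $12.90 = $2,115.60
Total COGS = $1,574.70 + $2,115.60 = $3,690.30
Ending inventory: 150 @ $10.30 + 96 @ $12.90 = $2,783.40
Check: goods available $6,473.70 = COGS $3,690.30 + ending $2,783.40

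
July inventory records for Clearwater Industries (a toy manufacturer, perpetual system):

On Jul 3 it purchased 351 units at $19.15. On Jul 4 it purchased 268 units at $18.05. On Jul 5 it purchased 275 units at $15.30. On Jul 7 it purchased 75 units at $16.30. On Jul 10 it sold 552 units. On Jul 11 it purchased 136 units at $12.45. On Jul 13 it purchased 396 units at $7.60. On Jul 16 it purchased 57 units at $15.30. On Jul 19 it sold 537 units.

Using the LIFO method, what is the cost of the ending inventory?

Ending inventory = $8,560.35

Jul 10, 552 sold [LIFO — newest first]: 75 @ $16.30 + 275 @ $15.30 + 202 @ $18.05 = $9,076.10
Jul 19, 537 sold [LIFO — newest first]: 57 @ $15.30 + 396 @ $7.60 + 84 @ $12.45 = $4,927.50
Total COGS = $9,076.10 + $4,927.50 = $14,003.60
Ending inventory: 351 @ $19.15 + 66 @ $18.05 + 52 @ $12.45 = $8,560.35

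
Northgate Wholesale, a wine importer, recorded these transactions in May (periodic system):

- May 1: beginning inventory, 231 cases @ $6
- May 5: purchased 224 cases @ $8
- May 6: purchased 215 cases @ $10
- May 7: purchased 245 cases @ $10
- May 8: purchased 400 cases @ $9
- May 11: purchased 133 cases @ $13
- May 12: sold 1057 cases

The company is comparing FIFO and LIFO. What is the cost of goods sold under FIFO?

COGS = $9,056

FIFO COGS: 231 @ $6 + 224 @ $8 + 215 @ $10 + 245 @ $10 + 142 @ $9 = $9,056
LIFO COGS: 133 @ $13 + 400 @ $9 + 245 @ $10 + 215 @ $10 + 64 @ $8 = $10,441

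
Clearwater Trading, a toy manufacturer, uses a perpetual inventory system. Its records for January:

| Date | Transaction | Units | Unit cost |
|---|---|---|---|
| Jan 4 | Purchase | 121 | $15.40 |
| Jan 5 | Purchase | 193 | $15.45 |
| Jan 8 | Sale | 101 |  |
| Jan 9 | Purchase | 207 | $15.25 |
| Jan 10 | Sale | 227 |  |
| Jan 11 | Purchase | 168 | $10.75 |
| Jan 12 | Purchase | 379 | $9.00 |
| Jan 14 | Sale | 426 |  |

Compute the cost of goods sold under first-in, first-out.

COGS = $10,393.00

Jan 8, 101 sold [FIFO — oldest first]: 101 @ $15.40 = $1,555.40
Jan 10, 227 sold [FIFO — oldest first]: 20 @ $15.40 + 193 @ $15.45 + 14 @ $15.25 = $3,503.35
Jan 14, 426 sold [FIFO — oldest first]: 193 @ $15.25 + 168 @ $10.75 + 65 @ $9.00 = $5,334.25
Total COGS = $1,555.40 + $3,503.35 + $5,334.25 = $10,393.00
Ending inventory: 314 @ $9.00 = $2,826.00
Check: goods available $13,219.00 = COGS $10,393.00 + ending $2,826.00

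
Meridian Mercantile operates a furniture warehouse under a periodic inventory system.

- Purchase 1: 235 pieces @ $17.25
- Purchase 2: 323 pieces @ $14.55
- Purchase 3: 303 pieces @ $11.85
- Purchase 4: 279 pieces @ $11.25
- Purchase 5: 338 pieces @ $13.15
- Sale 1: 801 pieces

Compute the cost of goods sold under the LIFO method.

Sale 1 (801) [LIFO — newest first]: 338 @ $13.15 + 279 @ $11.25 + 184 @ $11.85 = $9,763.85
Ending inventory: 235 @ $17.25 + 323 @ $14.55 + 119 @ $11.85 = $10,163.55

COGS = $9,763.85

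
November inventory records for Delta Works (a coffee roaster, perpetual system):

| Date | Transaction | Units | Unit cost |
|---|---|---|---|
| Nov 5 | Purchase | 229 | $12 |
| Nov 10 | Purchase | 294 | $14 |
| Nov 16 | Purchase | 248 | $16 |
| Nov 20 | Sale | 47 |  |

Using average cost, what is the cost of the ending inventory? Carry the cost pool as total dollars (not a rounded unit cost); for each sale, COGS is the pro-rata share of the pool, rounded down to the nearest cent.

Ending inventory = $10,171.69

After Nov 5: 229 on hand, pool $2,748.00 (≈ $12.0000 each)
After Nov 10: 523 on hand, pool $6,864.00 (≈ $13.1243 each)
After Nov 16: 771 on hand, pool $10,832.00 (≈ $14.0493 each)
Nov 20, sell 47: 47/771 × $10,832.00 → $660.31
Ending inventory (cost pool remaining) = $10,171.69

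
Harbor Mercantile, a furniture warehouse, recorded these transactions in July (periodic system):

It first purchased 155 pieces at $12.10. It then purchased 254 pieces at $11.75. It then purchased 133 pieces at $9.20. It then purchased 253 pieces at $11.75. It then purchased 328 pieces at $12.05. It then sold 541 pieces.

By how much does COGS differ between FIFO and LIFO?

FIFO COGS: 155 @ $12.10 + 254 @ $11.75 + 132 @ $9.20 = $6,074.40
LIFO COGS: 328 @ $12.05 + 213 @ $11.75 = $6,455.15
Difference = |$6,074.40 − $6,455.15| = $380.75

$380.75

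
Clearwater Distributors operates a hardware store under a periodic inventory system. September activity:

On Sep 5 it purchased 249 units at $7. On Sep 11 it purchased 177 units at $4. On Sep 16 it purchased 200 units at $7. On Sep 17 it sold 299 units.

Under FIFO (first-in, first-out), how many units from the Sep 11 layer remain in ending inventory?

127

Sep 17, 299 sold [FIFO — oldest first]: 249 @ $7 + 50 @ $4 = $1,943
Ending inventory: 127 @ $4 + 200 @ $7 = $1,908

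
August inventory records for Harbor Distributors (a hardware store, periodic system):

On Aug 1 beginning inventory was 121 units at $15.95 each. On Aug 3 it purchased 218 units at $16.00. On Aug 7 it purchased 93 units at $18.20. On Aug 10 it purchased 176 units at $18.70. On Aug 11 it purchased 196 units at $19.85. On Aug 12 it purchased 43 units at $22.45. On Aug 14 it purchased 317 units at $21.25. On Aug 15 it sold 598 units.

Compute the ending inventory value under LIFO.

Aug 15, 598 sold [LIFO — newest first]: 317 @ $21.25 + 43 @ $22.45 + 196 @ $19.85 + 42 @ $18.70 = $12,377.60
Ending inventory: 121 @ $15.95 + 218 @ $16.00 + 93 @ $18.20 + 134 @ $18.70 = $9,616.35

Ending inventory = $9,616.35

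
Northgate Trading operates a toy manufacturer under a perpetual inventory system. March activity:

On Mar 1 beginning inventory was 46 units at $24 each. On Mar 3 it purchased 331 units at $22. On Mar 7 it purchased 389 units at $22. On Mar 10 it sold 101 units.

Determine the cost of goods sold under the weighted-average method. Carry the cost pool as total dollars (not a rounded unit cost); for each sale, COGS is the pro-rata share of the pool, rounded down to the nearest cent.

COGS = $2,234.13

After Mar 1: 46 on hand, pool $1,104.00 (≈ $24.0000 each)
After Mar 3: 377 on hand, pool $8,386.00 (≈ $22.2440 each)
After Mar 7: 766 on hand, pool $16,944.00 (≈ $22.1201 each)
Mar 10, sell 101: 101/766 × $16,944.00 → $2,234.13
Ending inventory (cost pool remaining) = $14,709.87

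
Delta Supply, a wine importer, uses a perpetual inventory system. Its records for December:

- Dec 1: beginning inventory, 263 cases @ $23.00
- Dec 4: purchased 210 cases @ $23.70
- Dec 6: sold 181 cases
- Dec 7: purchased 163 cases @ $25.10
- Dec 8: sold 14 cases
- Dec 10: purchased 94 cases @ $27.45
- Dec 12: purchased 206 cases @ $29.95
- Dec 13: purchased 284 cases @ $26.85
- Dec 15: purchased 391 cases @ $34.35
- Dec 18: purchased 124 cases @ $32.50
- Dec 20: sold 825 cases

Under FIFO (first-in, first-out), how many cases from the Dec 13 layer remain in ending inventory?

Dec 6, 181 sold [FIFO — oldest first]: 181 @ $23.00 = $4,163.00
Dec 8, 14 sold [FIFO — oldest first]: 14 @ $23.00 = $322.00
Dec 20, 825 sold [FIFO — oldest first]: 68 @ $23.00 + 210 @ $23.70 + 163 @ $25.10 + 94 @ $27.45 + 206 @ $29.95 + 84 @ $26.85 = $21,637.70
Total COGS = $4,163.00 + $322.00 + $21,637.70 = $26,122.70
Ending inventory: 200 @ $26.85 + 391 @ $34.35 + 124 @ $32.50 = $22,830.85
Check: goods available $48,953.55 = COGS $26,122.70 + ending $22,830.85

200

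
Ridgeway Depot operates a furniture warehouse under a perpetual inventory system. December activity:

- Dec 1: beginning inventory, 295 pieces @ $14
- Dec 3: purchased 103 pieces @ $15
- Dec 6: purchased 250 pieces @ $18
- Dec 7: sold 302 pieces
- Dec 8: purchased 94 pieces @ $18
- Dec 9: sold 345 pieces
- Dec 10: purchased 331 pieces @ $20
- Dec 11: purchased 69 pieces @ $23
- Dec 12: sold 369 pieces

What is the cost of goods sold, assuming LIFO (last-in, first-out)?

Dec 7, 302 sold [LIFO — newest first]: 250 @ $18 + 52 @ $15 = $5,280
Dec 9, 345 sold [LIFO — newest first]: 94 @ $18 + 51 @ $15 + 200 @ $14 = $5,257
Dec 12, 369 sold [LIFO — newest first]: 69 @ $23 + 300 @ $20 = $7,587
Total COGS = $5,280 + $5,257 + $7,587 = $18,124
Ending inventory: 95 @ $14 + 31 @ $20 = $1,950

COGS = $18,124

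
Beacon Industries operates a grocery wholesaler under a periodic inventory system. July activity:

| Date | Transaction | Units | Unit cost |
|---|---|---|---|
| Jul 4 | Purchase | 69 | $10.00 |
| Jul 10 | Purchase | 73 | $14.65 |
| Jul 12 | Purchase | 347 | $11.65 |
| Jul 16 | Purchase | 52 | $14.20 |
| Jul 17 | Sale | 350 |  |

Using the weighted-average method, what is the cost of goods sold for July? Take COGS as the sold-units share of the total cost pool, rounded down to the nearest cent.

Jul 17, sell 350: 350/541 × $6,540.40 → $4,231.31
Ending inventory (cost pool remaining) = $2,309.09
Check: goods available $6,540.40 = COGS $4,231.31 + ending $2,309.09

COGS = $4,231.31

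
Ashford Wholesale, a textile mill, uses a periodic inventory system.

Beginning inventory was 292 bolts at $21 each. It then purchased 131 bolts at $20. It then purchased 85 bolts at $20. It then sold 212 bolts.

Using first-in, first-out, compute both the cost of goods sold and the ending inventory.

Sale 1 (212) [FIFO — oldest first]: 212 @ $21 = $4,452
Ending inventory: 80 @ $21 + 131 @ $20 + 85 @ $20 = $6,000

COGS = $4,452; ending inventory = $6,000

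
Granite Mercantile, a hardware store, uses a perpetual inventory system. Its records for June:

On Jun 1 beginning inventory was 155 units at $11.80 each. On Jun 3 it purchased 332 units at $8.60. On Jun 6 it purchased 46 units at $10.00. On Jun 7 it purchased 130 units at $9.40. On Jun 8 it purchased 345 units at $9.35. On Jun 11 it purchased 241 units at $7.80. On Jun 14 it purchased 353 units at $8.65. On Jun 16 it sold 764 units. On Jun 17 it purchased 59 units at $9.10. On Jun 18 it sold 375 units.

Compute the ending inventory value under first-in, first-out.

Jun 16, 764 sold [FIFO — oldest first]: 155 @ $11.80 + 332 @ $8.60 + 46 @ $10.00 + 130 @ $9.40 + 101 @ $9.35 = $7,310.55
Jun 18, 375 sold [FIFO — oldest first]: 244 @ $9.35 + 131 @ $7.80 = $3,303.20
Total COGS = $7,310.55 + $3,303.20 = $10,613.75
Ending inventory: 110 @ $7.80 + 353 @ $8.65 + 59 @ $9.10 = $4,448.35

Ending inventory = $4,448.35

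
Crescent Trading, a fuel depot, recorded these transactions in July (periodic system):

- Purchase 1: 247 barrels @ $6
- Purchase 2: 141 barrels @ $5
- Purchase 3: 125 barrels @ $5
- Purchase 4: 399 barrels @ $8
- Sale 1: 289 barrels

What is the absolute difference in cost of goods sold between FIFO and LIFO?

$620

FIFO COGS: 247 @ $6 + 42 @ $5 = $1,692
LIFO COGS: 289 @ $8 = $2,312
Difference = |$1,692 − $2,312| = $620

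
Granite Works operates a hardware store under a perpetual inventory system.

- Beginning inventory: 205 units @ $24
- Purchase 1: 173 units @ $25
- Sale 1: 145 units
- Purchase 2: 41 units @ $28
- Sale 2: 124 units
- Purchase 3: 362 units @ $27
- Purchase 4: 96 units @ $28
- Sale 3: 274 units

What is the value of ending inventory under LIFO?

Sale 1 (145) [LIFO — newest first]: 145 @ $25 = $3,625
Sale 2 (124) [LIFO — newest first]: 41 @ $28 + 28 @ $25 + 55 @ $24 = $3,168
Sale 3 (274) [LIFO — newest first]: 96 @ $28 + 178 @ $27 = $7,494
Total COGS = $3,625 + $3,168 + $7,494 = $14,287
Ending inventory: 150 @ $24 + 184 @ $27 = $8,568

Ending inventory = $8,568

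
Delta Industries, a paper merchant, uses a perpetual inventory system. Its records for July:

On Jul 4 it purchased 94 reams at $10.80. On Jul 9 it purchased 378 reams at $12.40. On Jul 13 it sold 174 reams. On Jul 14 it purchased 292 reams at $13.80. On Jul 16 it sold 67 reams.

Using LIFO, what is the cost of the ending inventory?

Jul 13, 174 sold [LIFO — newest first]: 174 @ $12.40 = $2,157.60
Jul 16, 67 sold [LIFO — newest first]: 67 @ $13.80 = $924.60
Total COGS = $2,157.60 + $924.60 = $3,082.20
Ending inventory: 94 @ $10.80 + 204 @ $12.40 + 225 @ $13.80 = $6,649.80
Check: goods available $9,732.00 = COGS $3,082.20 + ending $6,649.80

Ending inventory = $6,649.80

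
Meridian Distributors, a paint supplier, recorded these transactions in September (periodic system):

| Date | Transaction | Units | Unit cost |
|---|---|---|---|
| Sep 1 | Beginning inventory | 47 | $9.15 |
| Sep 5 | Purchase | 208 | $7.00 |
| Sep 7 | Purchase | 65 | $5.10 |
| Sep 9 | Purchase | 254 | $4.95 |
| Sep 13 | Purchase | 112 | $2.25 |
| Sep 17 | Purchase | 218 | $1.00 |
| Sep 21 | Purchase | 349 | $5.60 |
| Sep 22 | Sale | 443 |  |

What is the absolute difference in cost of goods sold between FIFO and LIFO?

$778.00

FIFO COGS: 47 @ $9.15 + 208 @ $7.00 + 65 @ $5.10 + 123 @ $4.95 = $2,826.40
LIFO COGS: 349 @ $5.60 + 94 @ $1.00 = $2,048.40
Difference = |$2,826.40 − $2,048.40| = $778.00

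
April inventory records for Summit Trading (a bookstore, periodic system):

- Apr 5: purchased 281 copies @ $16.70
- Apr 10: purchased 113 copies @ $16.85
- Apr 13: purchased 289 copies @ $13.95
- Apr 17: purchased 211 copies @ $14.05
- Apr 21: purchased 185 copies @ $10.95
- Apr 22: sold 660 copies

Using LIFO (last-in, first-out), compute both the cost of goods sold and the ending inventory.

Apr 22, 660 sold [LIFO — newest first]: 185 @ $10.95 + 211 @ $14.05 + 264 @ $13.95 = $8,673.10
Ending inventory: 281 @ $16.70 + 113 @ $16.85 + 25 @ $13.95 = $6,945.50
Check: goods available $15,618.60 = COGS $8,673.10 + ending $6,945.50

COGS = $8,673.10; ending inventory = $6,945.50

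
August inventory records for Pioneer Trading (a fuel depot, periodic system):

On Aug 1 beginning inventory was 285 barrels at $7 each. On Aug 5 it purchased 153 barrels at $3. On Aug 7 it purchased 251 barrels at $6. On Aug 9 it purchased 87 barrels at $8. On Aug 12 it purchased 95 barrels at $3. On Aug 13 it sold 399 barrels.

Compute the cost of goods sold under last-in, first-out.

COGS = $2,283

Aug 13, 399 sold [LIFO — newest first]: 95 @ $3 + 87 @ $8 + 217 @ $6 = $2,283
Ending inventory: 285 @ $7 + 153 @ $3 + 34 @ $6 = $2,658
Check: goods available $4,941 = COGS $2,283 + ending $2,658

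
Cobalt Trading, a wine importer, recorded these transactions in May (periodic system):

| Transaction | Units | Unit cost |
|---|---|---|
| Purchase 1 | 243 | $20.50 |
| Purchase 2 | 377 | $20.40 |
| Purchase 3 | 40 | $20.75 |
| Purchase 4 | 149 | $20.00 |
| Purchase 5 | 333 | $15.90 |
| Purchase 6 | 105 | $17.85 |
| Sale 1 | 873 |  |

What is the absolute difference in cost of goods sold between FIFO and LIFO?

$1,502.55

FIFO COGS: 243 @ $20.50 + 377 @ $20.40 + 40 @ $20.75 + 149 @ $20.00 + 64 @ $15.90 = $17,499.90
LIFO COGS: 105 @ $17.85 + 333 @ $15.90 + 149 @ $20.00 + 40 @ $20.75 + 246 @ $20.40 = $15,997.35
Difference = |$17,499.90 − $15,997.35| = $1,502.55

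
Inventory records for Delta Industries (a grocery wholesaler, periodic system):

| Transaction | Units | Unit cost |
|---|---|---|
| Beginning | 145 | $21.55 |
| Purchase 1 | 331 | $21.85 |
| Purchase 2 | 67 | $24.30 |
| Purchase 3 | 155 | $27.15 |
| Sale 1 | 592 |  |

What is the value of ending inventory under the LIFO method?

Sale 1 (592) [LIFO — newest first]: 155 @ $27.15 + 67 @ $24.30 + 331 @ $21.85 + 39 @ $21.55 = $13,909.15
Ending inventory: 106 @ $21.55 = $2,284.30

Ending inventory = $2,284.30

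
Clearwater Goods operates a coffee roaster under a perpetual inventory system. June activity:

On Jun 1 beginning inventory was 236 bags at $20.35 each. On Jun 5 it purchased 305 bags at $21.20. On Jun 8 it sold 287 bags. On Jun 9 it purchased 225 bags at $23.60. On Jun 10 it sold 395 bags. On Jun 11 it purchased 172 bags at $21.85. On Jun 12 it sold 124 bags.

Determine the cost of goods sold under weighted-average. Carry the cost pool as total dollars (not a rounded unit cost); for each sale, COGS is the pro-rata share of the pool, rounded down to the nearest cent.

COGS = $17,440.43

After Jun 1: 236 on hand, pool $4,802.60 (≈ $20.3500 each)
After Jun 5: 541 on hand, pool $11,268.60 (≈ $20.8292 each)
Jun 8, sell 287: 287/541 × $11,268.60 → $5,977.98
After Jun 9: 479 on hand, pool $10,600.62 (≈ $22.1307 each)
Jun 10, sell 395: 395/479 × $10,600.62 → $8,741.63
After Jun 11: 256 on hand, pool $5,617.19 (≈ $21.9421 each)
Jun 12, sell 124: 124/256 × $5,617.19 → $2,720.82
Total COGS = $5,977.98 + $8,741.63 + $2,720.82 = $17,440.43
Ending inventory (cost pool remaining) = $2,896.37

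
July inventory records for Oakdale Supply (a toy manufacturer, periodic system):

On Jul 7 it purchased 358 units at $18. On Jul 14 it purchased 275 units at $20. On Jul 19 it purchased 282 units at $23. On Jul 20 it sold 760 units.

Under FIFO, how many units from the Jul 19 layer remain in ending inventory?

155

Jul 20, 760 sold [FIFO — oldest first]: 358 @ $18 + 275 @ $20 + 127 @ $23 = $14,865
Ending inventory: 155 @ $23 = $3,565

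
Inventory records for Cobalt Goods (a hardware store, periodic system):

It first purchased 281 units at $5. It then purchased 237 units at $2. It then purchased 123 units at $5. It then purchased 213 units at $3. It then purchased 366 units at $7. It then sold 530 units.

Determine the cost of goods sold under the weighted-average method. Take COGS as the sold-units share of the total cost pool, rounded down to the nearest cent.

COGS = $2,474.05

Sale 1, sell 530: 530/1220 × $5,695.00 → $2,474.05
Ending inventory (cost pool remaining) = $3,220.95
Check: goods available $5,695.00 = COGS $2,474.05 + ending $3,220.95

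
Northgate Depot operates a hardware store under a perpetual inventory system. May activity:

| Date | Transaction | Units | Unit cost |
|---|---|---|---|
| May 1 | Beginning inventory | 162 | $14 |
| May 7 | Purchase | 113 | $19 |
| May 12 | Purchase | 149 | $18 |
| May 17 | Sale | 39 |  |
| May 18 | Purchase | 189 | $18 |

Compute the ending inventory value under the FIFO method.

Ending inventory = $9,953

May 17, 39 sold [FIFO — oldest first]: 39 @ $14 = $546
Ending inventory: 123 @ $14 + 113 @ $19 + 149 @ $18 + 189 @ $18 = $9,953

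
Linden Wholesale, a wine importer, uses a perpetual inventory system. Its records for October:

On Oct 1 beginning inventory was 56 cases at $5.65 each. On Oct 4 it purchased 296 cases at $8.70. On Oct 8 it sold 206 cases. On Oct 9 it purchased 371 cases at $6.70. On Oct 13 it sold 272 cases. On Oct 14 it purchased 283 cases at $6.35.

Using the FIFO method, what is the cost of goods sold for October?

COGS = $3,735.80

Oct 8, 206 sold [FIFO — oldest first]: 56 @ $5.65 + 150 @ $8.70 = $1,621.40
Oct 13, 272 sold [FIFO — oldest first]: 146 @ $8.70 + 126 @ $6.70 = $2,114.40
Total COGS = $1,621.40 + $2,114.40 = $3,735.80
Ending inventory: 245 @ $6.70 + 283 @ $6.35 = $3,438.55
Check: goods available $7,174.35 = COGS $3,735.80 + ending $3,438.55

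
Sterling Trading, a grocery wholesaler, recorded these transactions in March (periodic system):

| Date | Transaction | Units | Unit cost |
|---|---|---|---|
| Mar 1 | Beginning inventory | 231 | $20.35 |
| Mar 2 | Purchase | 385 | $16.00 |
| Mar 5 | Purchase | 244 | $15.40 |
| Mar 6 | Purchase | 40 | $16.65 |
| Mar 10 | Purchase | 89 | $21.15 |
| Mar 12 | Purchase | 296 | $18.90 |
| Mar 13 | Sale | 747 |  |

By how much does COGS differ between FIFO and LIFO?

FIFO COGS: 231 @ $20.35 + 385 @ $16.00 + 131 @ $15.40 = $12,878.25
LIFO COGS: 296 @ $18.90 + 89 @ $21.15 + 40 @ $16.65 + 244 @ $15.40 + 78 @ $16.00 = $13,148.35
Difference = |$12,878.25 − $13,148.35| = $270.10

$270.10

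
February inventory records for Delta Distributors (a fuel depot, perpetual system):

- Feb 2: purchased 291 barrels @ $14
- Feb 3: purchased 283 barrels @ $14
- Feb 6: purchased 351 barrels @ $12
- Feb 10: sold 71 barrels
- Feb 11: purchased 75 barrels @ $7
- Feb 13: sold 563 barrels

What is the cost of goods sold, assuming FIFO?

COGS = $8,756

Feb 10, 71 sold [FIFO — oldest first]: 71 @ $14 = $994
Feb 13, 563 sold [FIFO — oldest first]: 220 @ $14 + 283 @ $14 + 60 @ $12 = $7,762
Total COGS = $994 + $7,762 = $8,756
Ending inventory: 291 @ $12 + 75 @ $7 = $4,017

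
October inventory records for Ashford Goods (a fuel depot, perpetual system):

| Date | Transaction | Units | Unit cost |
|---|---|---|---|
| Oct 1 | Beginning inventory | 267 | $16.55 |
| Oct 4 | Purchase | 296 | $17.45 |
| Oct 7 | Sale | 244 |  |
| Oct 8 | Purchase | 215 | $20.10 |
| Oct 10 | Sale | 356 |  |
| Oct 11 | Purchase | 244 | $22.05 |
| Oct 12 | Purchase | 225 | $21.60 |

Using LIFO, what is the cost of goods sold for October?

Oct 7, 244 sold [LIFO — newest first]: 244 @ $17.45 = $4,257.80
Oct 10, 356 sold [LIFO — newest first]: 215 @ $20.10 + 52 @ $17.45 + 89 @ $16.55 = $6,701.85
Total COGS = $4,257.80 + $6,701.85 = $10,959.65
Ending inventory: 178 @ $16.55 + 244 @ $22.05 + 225 @ $21.60 = $13,186.10
Check: goods available $24,145.75 = COGS $10,959.65 + ending $13,186.10

COGS = $10,959.65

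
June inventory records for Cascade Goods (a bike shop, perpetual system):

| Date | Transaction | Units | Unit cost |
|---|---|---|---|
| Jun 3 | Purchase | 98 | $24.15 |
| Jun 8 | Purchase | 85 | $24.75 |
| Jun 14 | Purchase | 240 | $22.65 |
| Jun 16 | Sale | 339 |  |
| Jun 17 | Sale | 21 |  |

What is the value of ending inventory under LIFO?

Jun 16, 339 sold [LIFO — newest first]: 240 @ $22.65 + 85 @ $24.75 + 14 @ $24.15 = $7,877.85
Jun 17, 21 sold [LIFO — newest first]: 21 @ $24.15 = $507.15
Total COGS = $7,877.85 + $507.15 = $8,385.00
Ending inventory: 63 @ $24.15 = $1,521.45

Ending inventory = $1,521.45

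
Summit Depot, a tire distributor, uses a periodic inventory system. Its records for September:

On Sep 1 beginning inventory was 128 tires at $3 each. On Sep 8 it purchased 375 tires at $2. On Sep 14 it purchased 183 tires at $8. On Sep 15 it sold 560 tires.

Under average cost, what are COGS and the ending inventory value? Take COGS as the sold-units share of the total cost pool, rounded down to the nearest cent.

COGS = $2,120.81; ending inventory = $477.19

Sep 15, sell 560: 560/686 × $2,598.00 → $2,120.81
Ending inventory (cost pool remaining) = $477.19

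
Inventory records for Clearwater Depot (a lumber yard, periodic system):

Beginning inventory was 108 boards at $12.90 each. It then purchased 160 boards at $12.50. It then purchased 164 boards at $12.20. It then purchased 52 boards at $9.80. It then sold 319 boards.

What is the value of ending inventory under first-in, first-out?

Sale 1 (319) [FIFO — oldest first]: 108 @ $12.90 + 160 @ $12.50 + 51 @ $12.20 = $4,015.40
Ending inventory: 113 @ $12.20 + 52 @ $9.80 = $1,888.20
Check: goods available $5,903.60 = COGS $4,015.40 + ending $1,888.20

Ending inventory = $1,888.20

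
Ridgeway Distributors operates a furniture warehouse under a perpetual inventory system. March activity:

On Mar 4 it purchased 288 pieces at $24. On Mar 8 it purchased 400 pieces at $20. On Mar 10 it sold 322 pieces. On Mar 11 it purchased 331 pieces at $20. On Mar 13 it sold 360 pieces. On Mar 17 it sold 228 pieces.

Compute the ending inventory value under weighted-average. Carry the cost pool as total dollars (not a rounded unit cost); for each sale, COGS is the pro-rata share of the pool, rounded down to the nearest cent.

After Mar 4: 288 on hand, pool $6,912.00 (≈ $24.0000 each)
After Mar 8: 688 on hand, pool $14,912.00 (≈ $21.6744 each)
Mar 10, sell 322: 322/688 × $14,912.00 → $6,979.16
After Mar 11: 697 on hand, pool $14,552.84 (≈ $20.8793 each)
Mar 13, sell 360: 360/697 × $14,552.84 → $7,516.53
Mar 17, sell 228: 228/337 × $7,036.31 → $4,760.47
Total COGS = $6,979.16 + $7,516.53 + $4,760.47 = $19,256.16
Ending inventory (cost pool remaining) = $2,275.84

Ending inventory = $2,275.84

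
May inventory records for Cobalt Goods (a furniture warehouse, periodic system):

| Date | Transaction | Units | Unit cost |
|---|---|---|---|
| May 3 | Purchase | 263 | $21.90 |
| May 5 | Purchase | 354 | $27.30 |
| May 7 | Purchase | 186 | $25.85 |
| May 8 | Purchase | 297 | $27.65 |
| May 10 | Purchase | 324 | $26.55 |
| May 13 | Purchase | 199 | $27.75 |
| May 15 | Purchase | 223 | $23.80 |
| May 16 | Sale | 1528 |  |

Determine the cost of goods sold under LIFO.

May 16, 1528 sold [LIFO — newest first]: 223 @ $23.80 + 199 @ $27.75 + 324 @ $26.55 + 297 @ $27.65 + 186 @ $25.85 + 299 @ $27.30 = $40,614.70
Ending inventory: 263 @ $21.90 + 55 @ $27.30 = $7,261.20
Check: goods available $47,875.90 = COGS $40,614.70 + ending $7,261.20

COGS = $40,614.70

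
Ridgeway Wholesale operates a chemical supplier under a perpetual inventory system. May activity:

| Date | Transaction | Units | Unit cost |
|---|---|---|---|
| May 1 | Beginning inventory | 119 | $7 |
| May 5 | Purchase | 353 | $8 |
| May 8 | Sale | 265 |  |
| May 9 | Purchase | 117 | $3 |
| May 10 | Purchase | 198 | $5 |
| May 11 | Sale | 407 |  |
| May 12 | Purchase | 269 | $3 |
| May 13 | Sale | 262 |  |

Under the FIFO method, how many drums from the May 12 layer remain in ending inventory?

122

May 8, 265 sold [FIFO — oldest first]: 119 @ $7 + 146 @ $8 = $2,001
May 11, 407 sold [FIFO — oldest first]: 207 @ $8 + 117 @ $3 + 83 @ $5 = $2,422
May 13, 262 sold [FIFO — oldest first]: 115 @ $5 + 147 @ $3 = $1,016
Total COGS = $2,001 + $2,422 + $1,016 = $5,439
Ending inventory: 122 @ $3 = $366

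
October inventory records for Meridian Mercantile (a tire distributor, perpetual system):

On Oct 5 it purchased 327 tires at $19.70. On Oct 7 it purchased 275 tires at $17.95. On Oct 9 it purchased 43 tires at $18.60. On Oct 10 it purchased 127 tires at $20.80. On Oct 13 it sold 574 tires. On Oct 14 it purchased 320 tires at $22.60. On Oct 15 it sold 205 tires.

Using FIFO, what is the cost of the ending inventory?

Oct 13, 574 sold [FIFO — oldest first]: 327 @ $19.70 + 247 @ $17.95 = $10,875.55
Oct 15, 205 sold [FIFO — oldest first]: 28 @ $17.95 + 43 @ $18.60 + 127 @ $20.80 + 7 @ $22.60 = $4,102.20
Total COGS = $10,875.55 + $4,102.20 = $14,977.75
Ending inventory: 313 @ $22.60 = $7,073.80
Check: goods available $22,051.55 = COGS $14,977.75 + ending $7,073.80

Ending inventory = $7,073.80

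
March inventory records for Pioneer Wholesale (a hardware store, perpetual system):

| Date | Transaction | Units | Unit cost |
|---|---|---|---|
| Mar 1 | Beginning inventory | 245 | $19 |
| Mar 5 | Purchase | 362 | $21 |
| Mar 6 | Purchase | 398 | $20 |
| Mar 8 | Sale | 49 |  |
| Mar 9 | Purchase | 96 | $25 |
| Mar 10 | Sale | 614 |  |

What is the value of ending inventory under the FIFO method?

Mar 8, 49 sold [FIFO — oldest first]: 49 @ $19 = $931
Mar 10, 614 sold [FIFO — oldest first]: 196 @ $19 + 362 @ $21 + 56 @ $20 = $12,446
Total COGS = $931 + $12,446 = $13,377
Ending inventory: 342 @ $20 + 96 @ $25 = $9,240
Check: goods available $22,617 = COGS $13,377 + ending $9,240

Ending inventory = $9,240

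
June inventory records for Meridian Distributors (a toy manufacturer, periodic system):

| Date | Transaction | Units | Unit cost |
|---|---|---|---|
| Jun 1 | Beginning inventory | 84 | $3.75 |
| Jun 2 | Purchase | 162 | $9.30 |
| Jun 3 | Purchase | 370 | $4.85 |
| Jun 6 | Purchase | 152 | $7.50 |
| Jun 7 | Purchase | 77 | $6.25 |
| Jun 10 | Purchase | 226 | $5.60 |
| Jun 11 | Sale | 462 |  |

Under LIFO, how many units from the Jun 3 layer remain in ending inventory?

Jun 11, 462 sold [LIFO — newest first]: 226 @ $5.60 + 77 @ $6.25 + 152 @ $7.50 + 7 @ $4.85 = $2,920.80
Ending inventory: 84 @ $3.75 + 162 @ $9.30 + 363 @ $4.85 = $3,582.15
Check: goods available $6,502.95 = COGS $2,920.80 + ending $3,582.15

363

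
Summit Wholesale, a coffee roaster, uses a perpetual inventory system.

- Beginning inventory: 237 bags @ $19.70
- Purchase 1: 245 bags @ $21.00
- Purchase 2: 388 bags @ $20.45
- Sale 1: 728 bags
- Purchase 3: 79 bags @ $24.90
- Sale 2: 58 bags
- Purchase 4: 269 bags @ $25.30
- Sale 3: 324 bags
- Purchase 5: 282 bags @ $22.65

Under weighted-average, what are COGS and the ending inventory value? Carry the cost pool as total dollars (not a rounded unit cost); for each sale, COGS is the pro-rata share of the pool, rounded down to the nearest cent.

COGS = $23,923.00; ending inventory = $8,985.60

After Beginning: 237 on hand, pool $4,668.90 (≈ $19.7000 each)
After Purchase 1: 482 on hand, pool $9,813.90 (≈ $20.3608 each)
After Purchase 2: 870 on hand, pool $17,748.50 (≈ $20.4006 each)
Sale 1, sell 728: 728/870 × $17,748.50 → $14,851.61
After Purchase 3: 221 on hand, pool $4,863.99 (≈ $22.0090 each)
Sale 2, sell 58: 58/221 × $4,863.99 → $1,276.52
After Purchase 4: 432 on hand, pool $10,393.17 (≈ $24.0583 each)
Sale 3, sell 324: 324/432 × $10,393.17 → $7,794.87
After Purchase 5: 390 on hand, pool $8,985.60 (≈ $23.0400 each)
Total COGS = $14,851.61 + $1,276.52 + $7,794.87 = $23,923.00
Ending inventory (cost pool remaining) = $8,985.60
Check: goods available $32,908.60 = COGS $23,923.00 + ending $8,985.60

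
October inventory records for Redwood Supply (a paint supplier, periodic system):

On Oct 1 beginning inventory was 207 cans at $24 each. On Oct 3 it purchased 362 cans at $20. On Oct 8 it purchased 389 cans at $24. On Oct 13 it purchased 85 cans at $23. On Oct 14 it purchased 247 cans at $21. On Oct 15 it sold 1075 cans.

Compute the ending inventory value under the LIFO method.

Oct 15, 1075 sold [LIFO — newest first]: 247 @ $21 + 85 @ $23 + 389 @ $24 + 354 @ $20 = $23,558
Ending inventory: 207 @ $24 + 8 @ $20 = $5,128
Check: goods available $28,686 = COGS $23,558 + ending $5,128

Ending inventory = $5,128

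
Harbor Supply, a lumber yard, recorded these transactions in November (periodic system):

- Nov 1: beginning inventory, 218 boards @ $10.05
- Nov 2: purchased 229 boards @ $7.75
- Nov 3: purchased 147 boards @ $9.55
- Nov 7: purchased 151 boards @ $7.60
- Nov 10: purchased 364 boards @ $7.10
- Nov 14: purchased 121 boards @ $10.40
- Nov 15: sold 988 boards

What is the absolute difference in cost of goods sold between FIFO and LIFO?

$259.40

FIFO COGS: 218 @ $10.05 + 229 @ $7.75 + 147 @ $9.55 + 151 @ $7.60 + 243 @ $7.10 = $8,242.40
LIFO COGS: 121 @ $10.40 + 364 @ $7.10 + 151 @ $7.60 + 147 @ $9.55 + 205 @ $7.75 = $7,983.00
Difference = |$8,242.40 − $7,983.00| = $259.40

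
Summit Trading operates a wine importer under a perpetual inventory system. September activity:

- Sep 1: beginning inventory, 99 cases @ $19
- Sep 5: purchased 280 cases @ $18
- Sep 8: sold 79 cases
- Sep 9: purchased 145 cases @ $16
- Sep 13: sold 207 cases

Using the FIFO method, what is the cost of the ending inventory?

Sep 8, 79 sold [FIFO — oldest first]: 79 @ $19 = $1,501
Sep 13, 207 sold [FIFO — oldest first]: 20 @ $19 + 187 @ $18 = $3,746
Total COGS = $1,501 + $3,746 = $5,247
Ending inventory: 93 @ $18 + 145 @ $16 = $3,994
Check: goods available $9,241 = COGS $5,247 + ending $3,994

Ending inventory = $3,994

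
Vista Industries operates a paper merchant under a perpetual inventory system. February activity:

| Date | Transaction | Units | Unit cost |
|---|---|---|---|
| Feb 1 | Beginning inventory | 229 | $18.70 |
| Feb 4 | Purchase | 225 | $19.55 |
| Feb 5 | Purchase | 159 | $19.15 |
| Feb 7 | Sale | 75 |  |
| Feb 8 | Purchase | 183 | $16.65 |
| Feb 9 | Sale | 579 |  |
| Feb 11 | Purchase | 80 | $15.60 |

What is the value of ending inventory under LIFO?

Ending inventory = $3,903.40

Feb 7, 75 sold [LIFO — newest first]: 75 @ $19.15 = $1,436.25
Feb 9, 579 sold [LIFO — newest first]: 183 @ $16.65 + 84 @ $19.15 + 225 @ $19.55 + 87 @ $18.70 = $10,681.20
Total COGS = $1,436.25 + $10,681.20 = $12,117.45
Ending inventory: 142 @ $18.70 + 80 @ $15.60 = $3,903.40
Check: goods available $16,020.85 = COGS $12,117.45 + ending $3,903.40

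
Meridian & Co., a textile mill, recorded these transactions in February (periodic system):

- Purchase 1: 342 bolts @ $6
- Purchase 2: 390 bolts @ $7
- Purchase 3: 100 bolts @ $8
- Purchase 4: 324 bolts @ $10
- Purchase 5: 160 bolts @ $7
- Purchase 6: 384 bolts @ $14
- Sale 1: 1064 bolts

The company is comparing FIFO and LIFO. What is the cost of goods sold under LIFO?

COGS = $11,208

FIFO COGS: 342 @ $6 + 390 @ $7 + 100 @ $8 + 232 @ $10 = $7,902
LIFO COGS: 384 @ $14 + 160 @ $7 + 324 @ $10 + 100 @ $8 + 96 @ $7 = $11,208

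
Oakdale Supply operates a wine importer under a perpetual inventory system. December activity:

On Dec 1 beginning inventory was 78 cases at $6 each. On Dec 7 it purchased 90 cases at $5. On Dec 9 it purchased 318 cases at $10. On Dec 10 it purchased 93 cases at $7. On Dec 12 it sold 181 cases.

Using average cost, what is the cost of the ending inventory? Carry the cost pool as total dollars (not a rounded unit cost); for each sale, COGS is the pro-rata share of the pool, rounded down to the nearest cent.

Ending inventory = $3,264.43

After Dec 1: 78 on hand, pool $468.00 (≈ $6.0000 each)
After Dec 7: 168 on hand, pool $918.00 (≈ $5.4643 each)
After Dec 9: 486 on hand, pool $4,098.00 (≈ $8.4321 each)
After Dec 10: 579 on hand, pool $4,749.00 (≈ $8.2021 each)
Dec 12, sell 181: 181/579 × $4,749.00 → $1,484.57
Ending inventory (cost pool remaining) = $3,264.43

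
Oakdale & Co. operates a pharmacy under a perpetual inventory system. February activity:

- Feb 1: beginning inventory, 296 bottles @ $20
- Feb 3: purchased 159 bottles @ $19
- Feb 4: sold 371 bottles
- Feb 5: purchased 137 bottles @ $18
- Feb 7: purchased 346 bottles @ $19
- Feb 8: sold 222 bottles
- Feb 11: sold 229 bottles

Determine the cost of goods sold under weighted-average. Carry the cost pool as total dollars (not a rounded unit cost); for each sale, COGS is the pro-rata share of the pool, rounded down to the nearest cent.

COGS = $15,793.84

After Feb 1: 296 on hand, pool $5,920.00 (≈ $20.0000 each)
After Feb 3: 455 on hand, pool $8,941.00 (≈ $19.6505 each)
Feb 4, sell 371: 371/455 × $8,941.00 → $7,290.35
After Feb 5: 221 on hand, pool $4,116.65 (≈ $18.6274 each)
After Feb 7: 567 on hand, pool $10,690.65 (≈ $18.8548 each)
Feb 8, sell 222: 222/567 × $10,690.65 → $4,185.75
Feb 11, sell 229: 229/345 × $6,504.90 → $4,317.74
Total COGS = $7,290.35 + $4,185.75 + $4,317.74 = $15,793.84
Ending inventory (cost pool remaining) = $2,187.16
Check: goods available $17,981.00 = COGS $15,793.84 + ending $2,187.16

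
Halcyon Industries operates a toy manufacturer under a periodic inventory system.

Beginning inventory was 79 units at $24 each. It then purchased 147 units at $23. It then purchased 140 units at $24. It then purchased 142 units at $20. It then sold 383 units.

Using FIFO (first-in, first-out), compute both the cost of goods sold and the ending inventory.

Sale 1 (383) [FIFO — oldest first]: 79 @ $24 + 147 @ $23 + 140 @ $24 + 17 @ $20 = $8,977
Ending inventory: 125 @ $20 = $2,500

COGS = $8,977; ending inventory = $2,500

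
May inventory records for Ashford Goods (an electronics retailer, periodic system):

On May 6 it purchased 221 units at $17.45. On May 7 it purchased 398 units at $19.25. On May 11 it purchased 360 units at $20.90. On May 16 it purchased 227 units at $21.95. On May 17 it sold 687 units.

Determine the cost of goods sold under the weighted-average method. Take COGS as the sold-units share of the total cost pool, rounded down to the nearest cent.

May 17, sell 687: 687/1206 × $24,024.60 → $13,685.65
Ending inventory (cost pool remaining) = $10,338.95
Check: goods available $24,024.60 = COGS $13,685.65 + ending $10,338.95

COGS = $13,685.65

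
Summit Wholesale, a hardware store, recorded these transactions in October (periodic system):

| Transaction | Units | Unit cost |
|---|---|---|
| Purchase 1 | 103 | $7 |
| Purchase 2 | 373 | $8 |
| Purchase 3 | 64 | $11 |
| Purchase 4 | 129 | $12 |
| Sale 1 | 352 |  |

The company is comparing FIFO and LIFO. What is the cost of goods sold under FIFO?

COGS = $2,713

FIFO COGS: 103 @ $7 + 249 @ $8 = $2,713
LIFO COGS: 129 @ $12 + 64 @ $11 + 159 @ $8 = $3,524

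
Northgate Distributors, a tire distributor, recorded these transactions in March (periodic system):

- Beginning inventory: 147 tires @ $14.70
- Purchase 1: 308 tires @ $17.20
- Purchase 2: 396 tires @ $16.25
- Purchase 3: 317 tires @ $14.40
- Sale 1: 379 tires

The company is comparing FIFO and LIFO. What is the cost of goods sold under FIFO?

COGS = $6,151.30

FIFO COGS: 147 @ $14.70 + 232 @ $17.20 = $6,151.30
LIFO COGS: 317 @ $14.40 + 62 @ $16.25 = $5,572.30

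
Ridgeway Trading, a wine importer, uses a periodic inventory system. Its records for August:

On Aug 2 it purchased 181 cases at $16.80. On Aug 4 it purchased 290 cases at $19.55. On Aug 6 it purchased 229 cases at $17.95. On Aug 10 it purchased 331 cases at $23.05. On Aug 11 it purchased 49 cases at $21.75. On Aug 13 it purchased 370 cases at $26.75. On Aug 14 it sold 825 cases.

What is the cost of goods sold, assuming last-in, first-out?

COGS = $19,939.05

Aug 14, 825 sold [LIFO — newest first]: 370 @ $26.75 + 49 @ $21.75 + 331 @ $23.05 + 75 @ $17.95 = $19,939.05
Ending inventory: 181 @ $16.80 + 290 @ $19.55 + 154 @ $17.95 = $11,474.60
Check: goods available $31,413.65 = COGS $19,939.05 + ending $11,474.60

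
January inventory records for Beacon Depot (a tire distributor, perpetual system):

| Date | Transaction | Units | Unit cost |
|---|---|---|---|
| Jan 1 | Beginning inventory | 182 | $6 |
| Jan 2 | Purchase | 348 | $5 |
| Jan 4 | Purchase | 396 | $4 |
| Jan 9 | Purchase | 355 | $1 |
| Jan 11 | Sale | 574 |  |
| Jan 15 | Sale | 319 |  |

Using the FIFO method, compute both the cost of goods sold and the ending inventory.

COGS = $4,284; ending inventory = $487

Jan 11, 574 sold [FIFO — oldest first]: 182 @ $6 + 348 @ $5 + 44 @ $4 = $3,008
Jan 15, 319 sold [FIFO — oldest first]: 319 @ $4 = $1,276
Total COGS = $3,008 + $1,276 = $4,284
Ending inventory: 33 @ $4 + 355 @ $1 = $487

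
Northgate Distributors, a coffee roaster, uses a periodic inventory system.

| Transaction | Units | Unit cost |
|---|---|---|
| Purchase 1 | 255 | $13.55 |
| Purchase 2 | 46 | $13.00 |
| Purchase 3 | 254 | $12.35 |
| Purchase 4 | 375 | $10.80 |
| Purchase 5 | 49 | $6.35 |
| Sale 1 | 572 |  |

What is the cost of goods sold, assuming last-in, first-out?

Sale 1 (572) [LIFO — newest first]: 49 @ $6.35 + 375 @ $10.80 + 148 @ $12.35 = $6,188.95
Ending inventory: 255 @ $13.55 + 46 @ $13.00 + 106 @ $12.35 = $5,362.35

COGS = $6,188.95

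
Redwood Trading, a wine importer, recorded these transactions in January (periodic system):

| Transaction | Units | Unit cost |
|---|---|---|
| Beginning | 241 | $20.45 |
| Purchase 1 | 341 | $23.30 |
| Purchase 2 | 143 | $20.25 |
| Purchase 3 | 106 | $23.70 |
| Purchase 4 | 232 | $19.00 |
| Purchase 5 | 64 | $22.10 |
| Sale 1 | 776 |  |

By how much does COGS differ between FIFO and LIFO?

FIFO COGS: 241 @ $20.45 + 341 @ $23.30 + 143 @ $20.25 + 51 @ $23.70 = $16,978.20
LIFO COGS: 64 @ $22.10 + 232 @ $19.00 + 106 @ $23.70 + 143 @ $20.25 + 231 @ $23.30 = $16,612.65
Difference = |$16,978.20 − $16,612.65| = $365.55

$365.55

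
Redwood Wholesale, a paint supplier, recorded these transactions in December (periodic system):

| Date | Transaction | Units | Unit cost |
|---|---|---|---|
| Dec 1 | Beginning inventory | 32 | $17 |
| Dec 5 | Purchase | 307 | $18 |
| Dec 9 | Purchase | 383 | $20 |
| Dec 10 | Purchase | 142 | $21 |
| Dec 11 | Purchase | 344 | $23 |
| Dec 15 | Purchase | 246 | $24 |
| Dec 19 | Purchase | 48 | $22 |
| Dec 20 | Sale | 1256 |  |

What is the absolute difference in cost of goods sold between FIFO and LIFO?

FIFO COGS: 32 @ $17 + 307 @ $18 + 383 @ $20 + 142 @ $21 + 344 @ $23 + 48 @ $24 = $25,776
LIFO COGS: 48 @ $22 + 246 @ $24 + 344 @ $23 + 142 @ $21 + 383 @ $20 + 93 @ $18 = $27,188
Difference = |$25,776 − $27,188| = $1,412

$1,412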